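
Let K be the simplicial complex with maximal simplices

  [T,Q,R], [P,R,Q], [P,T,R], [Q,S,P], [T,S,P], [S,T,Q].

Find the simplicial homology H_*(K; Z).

Fix the vertex order P < Q < R < S < T and write every simplex with vertices in increasing order. Then dim K = 2 and the simplices of K are:

  0-simplices (5): P, Q, R, S, T
  1-simplices (9): PQ, PR, PS, PT, QR, QS, QT, RT, ST
  2-simplices (6): PQR, PQS, PRT, PST, QRT, QST

so the chain groups are C_0 ≅ Z^5, C_1 ≅ Z^9, C_2 ≅ Z^6.

Boundary ∂_1: C_1 → C_0 maps an edge to its endpoints' difference, ∂[p,q] = q − p.
The 5×9 boundary matrix has rank 4 and Smith normal form diag(1,1,1,1).

∂_2: C_2 → C_1 acts by ∂[p,q,r] = [q,r] − [p,r] + [p,q]. For instance
  ∂PRT = RT − PT + PR,
  ∂PST = ST − PT + PS.
The 9×6 boundary matrix has rank 5 and Smith normal form diag(1,1,1,1,1).

From H_k ≅ ker(∂_k) / im(∂_{k+1}) we obtain:

  H_0: rank C_0 − rank ∂_1 = 5 − 4 = 1, and the invariant factors of ∂_1 are all 1, so H_0 = Z.
  H_1: rank ker ∂_1 − rank ∂_2 = (9 − 4) − 5 = 0, and the invariant factors of ∂_2 are all 1, so H_1 = 0.
  H_2: rank ker ∂_2 − rank ∂_3 = (6 − 5) − 0 = 1, and there is no ∂_3, so H_2 = Z.

As a check, the Euler characteristic is 5 − 9 + 6 = 2, which agrees with 1 − 0 + 1 = 2.

H_0 = Z,  H_1 = 0,  H_2 = Z.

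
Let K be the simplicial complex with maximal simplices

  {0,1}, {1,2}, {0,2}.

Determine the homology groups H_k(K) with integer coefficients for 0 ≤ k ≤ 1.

H_0 = Z,  H_1 = Z.

We work with the vertex ordering 0 < 1 < 2. The simplices of K, each written with vertices in increasing order, are:

  0-simplices (3): [0], [1], [2]
  1-simplices (3): [0,1], [0,2], [1,2]

giving chain groups C_0 ≅ Z^3, C_1 ≅ Z^3.

The boundary map ∂_1: C_1 → C_0 is given by ∂[p,q] = [q] − [p].
This gives a 3×3 integer matrix of rank 2; reducing to Smith normal form yields diagonal entries (1,1).

Now H_k = ker ∂_k / im ∂_{k+1}, so:

  H_0: rank C_0 − rank ∂_1 = 3 − 2 = 1, and the invariant factors of ∂_1 are all 1, so H_0 = Z.
  H_1: rank ker ∂_1 − rank ∂_2 = (3 − 2) − 0 = 1, and there is no ∂_2, so H_1 = Z.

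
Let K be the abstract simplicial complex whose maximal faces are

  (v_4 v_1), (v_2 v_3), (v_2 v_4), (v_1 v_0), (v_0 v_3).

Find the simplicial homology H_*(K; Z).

H_0 = Z,  H_1 = Z.

Fix the vertex order v_0 < v_1 < v_2 < v_3 < v_4 and write every simplex with vertices in increasing order. Then dim K = 1 and the simplices of K are:

  0-simplices (5): [v_0], [v_1], [v_2], [v_3], [v_4]
  1-simplices (5): [v_0,v_1], [v_0,v_3], [v_1,v_4], [v_2,v_3], [v_2,v_4]

giving chain groups C_0 ≅ Z^5, C_1 ≅ Z^5.

The boundary map ∂_1: C_1 → C_0 is given by ∂[p,q] = [q] − [p]. For instance
  ∂[v_0,v_3] = [v_3] − [v_0].
The resulting 5×5 matrix has rank 4, and its Smith normal form has invariant factors (1,1,1,1).

From H_k ≅ ker(∂_k) / im(∂_{k+1}) we obtain:

  H_0: rank C_0 − rank ∂_1 = 5 − 4 = 1, and the invariant factors of ∂_1 are all 1, so H_0 ≅ Z.
  H_1: rank ker ∂_1 − rank ∂_2 = (5 − 4) − 0 = 1, and there is no ∂_2, so H_1 ≅ Z.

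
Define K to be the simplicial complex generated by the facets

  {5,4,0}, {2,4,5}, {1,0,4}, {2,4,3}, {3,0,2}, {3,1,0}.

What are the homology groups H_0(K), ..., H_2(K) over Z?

K has 6 vertices, 12 edges, 6 triangles.
rank ∂_0 = 0, rank ∂_1 = 5 ⇒ b_0 = 6 − 0 − 5 = 1; all invariant factors of ∂_1 are 1 so no torsion. So H_0 ≅ Z.
rank ∂_1 = 5, rank ∂_2 = 6 ⇒ b_1 = 12 − 5 − 6 = 1; all invariant factors of ∂_2 are 1 so no torsion. So H_1 ≅ Z.
rank ∂_2 = 6, rank ∂_3 = 0 ⇒ b_2 = 6 − 6 − 0 = 0. So H_2 ≅ 0.

H_0 = Z,  H_1 = Z,  H_2 = 0.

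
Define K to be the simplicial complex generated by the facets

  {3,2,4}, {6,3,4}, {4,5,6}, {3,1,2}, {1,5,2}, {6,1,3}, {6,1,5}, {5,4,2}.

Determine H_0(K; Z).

H_0 = Z.

We work with the vertex ordering 1 < 2 < 3 < 4 < 5 < 6. The simplices of K, each written with vertices in increasing order, are:

  0-simplices (6): [1], [2], [3], [4], [5], [6]
  1-simplices (12): [1,2], [1,3], [1,5], [1,6], [2,3], [2,4], [2,5], [3,4], [3,6], [4,5], [4,6], [5,6]
  2-simplices (8): [1,2,3], [1,2,5], [1,3,6], [1,5,6], [2,3,4], [2,4,5], [3,4,6], [4,5,6]

giving chain groups C_0 ≅ Z^6, C_1 ≅ Z^12, C_2 ≅ Z^8.

The boundary map ∂_1: C_1 → C_0 maps an edge to its endpoints' difference, ∂[p,q] = q − p. For instance
  ∂[2,4] = [4] − [2].
The resulting 6×12 matrix has rank 5, and its Smith normal form has invariant factors (1,1,1,1,1).

The boundary map ∂_2: C_2 → C_1 sends each 2-simplex [p,q,r] to [q,r] − [p,r] + [p,q]. For instance
  ∂[1,3,6] = [3,6] − [1,6] + [1,3],
  ∂[2,4,5] = [4,5] − [2,5] + [2,4].
This gives a 12×8 integer matrix of rank 7; reducing to Smith normal form yields diagonal entries (1,1,1,1,1,1,1).

Reading off H_k = ker ∂_k / im ∂_{k+1}:

  H_0: rank C_0 − rank ∂_1 = 6 − 5 = 1, and the invariant factors of ∂_1 are all 1, so H_0 = Z.

(K is a triangulation of the 2-sphere S^2.)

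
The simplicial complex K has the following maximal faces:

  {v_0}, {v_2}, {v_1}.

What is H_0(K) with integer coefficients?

K has 3 vertices.
rank ∂_0 = 0, rank ∂_1 = 0 ⇒ b_0 = 3 − 0 − 0 = 3. So H_0 = Z^3.

H_0 ≅ Z^3.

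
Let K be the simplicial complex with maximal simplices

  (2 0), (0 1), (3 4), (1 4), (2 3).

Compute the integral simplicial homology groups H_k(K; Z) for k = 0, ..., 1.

H_0 = Z,  H_1 = Z.

Take the total order 0 < 1 < 2 < 3 < 4 on the vertex set. Then K (dimension 1) consists of the simplices:

  0-simplices (5): [0], [1], [2], [3], [4]
  1-simplices (5): [0,1], [0,2], [1,4], [2,3], [3,4]

Hence C_0 ≅ Z^5, C_1 ≅ Z^5.

∂_1: C_1 → C_0 maps an edge to its endpoints' difference, ∂[p,q] = q − p.
The resulting 5×5 matrix has rank 4, and its Smith normal form has invariant factors (1,1,1,1).

Reading off H_k = ker ∂_k / im ∂_{k+1}:

  H_0: rank C_0 − rank ∂_1 = 5 − 4 = 1, and the invariant factors of ∂_1 are all 1, so H_0 = Z.
  H_1: rank ker ∂_1 − rank ∂_2 = (5 − 4) − 0 = 1, and there is no ∂_2, so H_1 = Z.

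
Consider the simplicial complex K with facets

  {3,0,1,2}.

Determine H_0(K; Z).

H_0 = Z.

K has 4 vertices, 6 edges, 4 triangles, 1 3-simplex.
rank ∂_0 = 0, rank ∂_1 = 3 ⇒ b_0 = 4 − 0 − 3 = 1; all invariant factors of ∂_1 are 1 so no torsion. So H_0 ≅ Z.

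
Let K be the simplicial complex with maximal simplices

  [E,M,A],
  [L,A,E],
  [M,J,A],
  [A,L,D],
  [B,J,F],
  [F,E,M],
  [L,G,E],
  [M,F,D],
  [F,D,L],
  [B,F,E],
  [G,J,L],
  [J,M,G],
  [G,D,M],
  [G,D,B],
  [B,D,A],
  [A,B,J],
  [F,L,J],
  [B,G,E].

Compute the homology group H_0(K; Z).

Order the vertices as A < B < D < E < F < G < J < L < M. Listing each simplex with vertices in this order, K has dimension 2 with simplices:

  0-simplices (9): A, B, D, E, F, G, J, L, M
  1-simplices (27): AB, AD, AE, AJ, AL, AM, BD, BE, BF, BG, BJ, DF, DG, DL, DM, EF, EG, EL, EM, FJ, FL, FM, GJ, GL, GM, JL, JM
  2-simplices (18): ABD, ABJ, ADL, AEL, AEM, AJM, BDG, BEF, BEG, BFJ, DFL, DFM, DGM, EFM, EGL, FJL, GJL, GJM

so the chain groups are C_0 ≅ Z^9, C_1 ≅ Z^27, C_2 ≅ Z^18.

∂_1: C_1 → C_0 maps an edge to its endpoints' difference, ∂[p,q] = q − p. For instance
  ∂GM = M − G.
This gives a 9×27 integer matrix of rank 8; reducing to Smith normal form yields diagonal entries (1,1,1,1,1,1,1,1).

∂_2: C_2 → C_1 maps a triangle to the signed sum of its edges. For instance
  ∂EGL = GL − EL + EG,
  ∂AEL = EL − AL + AE.
The 27×18 boundary matrix has rank 17 and Smith normal form diag(1,1,1,1,1,1,1,1,1,1,1,1,1,1,1,1,1).

From H_k ≅ ker(∂_k) / im(∂_{k+1}) we obtain:

  H_0: rank C_0 − rank ∂_1 = 9 − 8 = 1, and the invariant factors of ∂_1 are all 1, so H_0 ≅ Z.

(K is a triangulation of the torus T^2.)

H_0 = Z.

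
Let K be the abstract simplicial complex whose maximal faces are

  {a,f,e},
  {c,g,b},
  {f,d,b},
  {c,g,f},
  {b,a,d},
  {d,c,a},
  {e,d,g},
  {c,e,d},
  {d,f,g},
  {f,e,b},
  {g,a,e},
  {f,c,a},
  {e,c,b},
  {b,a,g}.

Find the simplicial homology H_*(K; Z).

H_0 ≅ Z,  H_1 ≅ Z^2,  H_2 ≅ Z.

We work with the vertex ordering a < b < c < d < e < f < g. The simplices of K, each written with vertices in increasing order, are:

  0-simplices (7): a, b, c, d, e, f, g
  1-simplices (21): ab, ac, ad, ae, af, ag, bc, bd, be, bf, bg, cd, ce, cf, cg, de, df, dg, ef, eg, fg
  2-simplices (14): abd, abg, acd, acf, aef, aeg, bce, bcg, bdf, bef, cde, cfg, deg, dfg

so the chain groups are C_0 ≅ Z^7, C_1 ≅ Z^21, C_2 ≅ Z^14.

∂_1: C_1 → C_0 maps an edge to its endpoints' difference, ∂[p,q] = q − p. For instance
  ∂bf = f − b.
The resulting 7×21 matrix has rank 6, and its Smith normal form has invariant factors (1,1,1,1,1,1).

Boundary ∂_2: C_2 → C_1 acts by ∂[p,q,r] = [q,r] − [p,r] + [p,q]. For instance
  ∂abd = bd − ad + ab,
  ∂deg = eg − dg + de.
This gives a 21×14 integer matrix of rank 13; reducing to Smith normal form yields diagonal entries (1,1,1,1,1,1,1,1,1,1,1,1,1).

Now H_k = ker ∂_k / im ∂_{k+1}, so:

  H_0: rank C_0 − rank ∂_1 = 7 − 6 = 1, and the invariant factors of ∂_1 are all 1, so H_0 = Z.
  H_1: rank ker ∂_1 − rank ∂_2 = (21 − 6) − 13 = 2, and the invariant factors of ∂_2 are all 1, so H_1 = Z^2.
  H_2: rank ker ∂_2 − rank ∂_3 = (14 − 13) − 0 = 1, and there is no ∂_3, so H_2 = Z.

(K is a triangulation of the torus T^2.)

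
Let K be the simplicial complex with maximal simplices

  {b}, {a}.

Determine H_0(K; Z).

Fix the vertex order a < b and write every simplex with vertices in increasing order. Then dim K = 0 and the simplices of K are:

  0-simplices (2): a, b

giving chain groups C_0 ≅ Z^2.

Reading off H_k = ker ∂_k / im ∂_{k+1}:

  H_0: rank C_0 − rank ∂_1 = 2 − 0 = 2, and there is no ∂_1, so H_0 ≅ Z^2.

(K is a triangulation of a set of 2 points.)

H_0 = Z^2.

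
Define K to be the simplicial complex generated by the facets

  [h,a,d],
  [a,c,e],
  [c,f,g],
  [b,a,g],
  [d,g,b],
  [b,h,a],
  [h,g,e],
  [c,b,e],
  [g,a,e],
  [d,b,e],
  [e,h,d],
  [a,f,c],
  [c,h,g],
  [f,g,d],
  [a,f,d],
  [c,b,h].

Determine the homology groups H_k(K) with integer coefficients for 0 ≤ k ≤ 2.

Order the vertices as a < b < c < d < e < f < g < h. Listing each simplex with vertices in this order, K has dimension 2 with simplices:

  0-simplices (8): a, b, c, d, e, f, g, h
  1-simplices (24): ab, ac, ad, ae, af, ag, ah, bc, bd, be, bg, bh, ce, cf, cg, ch, de, df, dg, dh, eg, eh, fg, gh
  2-simplices (16): abg, abh, ace, acf, adf, adh, aeg, bce, bch, bde, bdg, cfg, cgh, deh, dfg, egh

so the chain groups are C_0 ≅ Z^8, C_1 ≅ Z^24, C_2 ≅ Z^16.

Boundary ∂_1: C_1 → C_0 is given by ∂[p,q] = [q] − [p].
The resulting 8×24 matrix has rank 7, and its Smith normal form has invariant factors (1,1,1,1,1,1,1).

∂_2: C_2 → C_1 acts by ∂[p,q,r] = [q,r] − [p,r] + [p,q]. For instance
  ∂bdg = dg − bg + bd,
  ∂bch = ch − bh + bc.
This gives a 24×16 integer matrix of rank 15; reducing to Smith normal form yields diagonal entries (1,1,1,1,1,1,1,1,1,1,1,1,1,1,1).

Now H_k = ker ∂_k / im ∂_{k+1}, so:

  H_0: rank C_0 − rank ∂_1 = 8 − 7 = 1, and the invariant factors of ∂_1 are all 1, so H_0 ≅ Z.
  H_1: rank ker ∂_1 − rank ∂_2 = (24 − 7) − 15 = 2, and the invariant factors of ∂_2 are all 1, so H_1 ≅ Z^2.
  H_2: rank ker ∂_2 − rank ∂_3 = (16 − 15) − 0 = 1, and there is no ∂_3, so H_2 ≅ Z.

H_0 ≅ Z,  H_1 ≅ Z^2,  H_2 ≅ Z.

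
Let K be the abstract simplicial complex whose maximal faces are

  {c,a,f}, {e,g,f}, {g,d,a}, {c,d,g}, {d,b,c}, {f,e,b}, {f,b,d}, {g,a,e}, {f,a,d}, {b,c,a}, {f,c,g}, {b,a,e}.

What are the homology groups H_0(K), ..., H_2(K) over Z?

H_0 = Z,  H_1 = Z_2,  H_2 = 0.

We work with the vertex ordering a < b < c < d < e < f < g. The simplices of K, each written with vertices in increasing order, are:

  0-simplices (7): a, b, c, d, e, f, g
  1-simplices (18): ab, ac, ad, ae, af, ag, bc, bd, be, bf, cd, cf, cg, df, dg, ef, eg, fg
  2-simplices (12): abc, abe, acf, adf, adg, aeg, bcd, bdf, bef, cdg, cfg, efg

giving chain groups C_0 ≅ Z^7, C_1 ≅ Z^18, C_2 ≅ Z^12.

∂_1: C_1 → C_0 sends each edge [p,q] (with p < q) to q − p. For instance
  ∂ef = f − e.
The 7×18 boundary matrix has rank 6 and Smith normal form diag(1,1,1,1,1,1).

∂_2: C_2 → C_1 maps a triangle to the signed sum of its edges. For instance
  ∂aeg = eg − ag + ae,
  ∂abc = bc − ac + ab.
This gives a 18×12 integer matrix of rank 12; reducing to Smith normal form yields diagonal entries (1,1,1,1,1,1,1,1,1,1,1,2).

Now H_k = ker ∂_k / im ∂_{k+1}, so:

  H_0: rank C_0 − rank ∂_1 = 7 − 6 = 1, and the invariant factors of ∂_1 are all 1, so H_0 = Z.
  H_1: rank ker ∂_1 − rank ∂_2 = (18 − 6) − 12 = 0, and ∂_2 has invariant factor 2 > 1, so H_1 = Z_2.
  H_2: rank ker ∂_2 − rank ∂_3 = (12 − 12) − 0 = 0, and there is no ∂_3, so H_2 = 0.

(K is a triangulation of the real projective plane RP^2.)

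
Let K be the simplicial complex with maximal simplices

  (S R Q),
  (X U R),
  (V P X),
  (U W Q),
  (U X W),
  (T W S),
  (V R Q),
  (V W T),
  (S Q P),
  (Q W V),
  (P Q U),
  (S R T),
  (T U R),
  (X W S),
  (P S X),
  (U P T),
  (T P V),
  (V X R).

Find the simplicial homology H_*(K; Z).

H_0 = Z,  H_1 = Z^2,  H_2 = Z.

K has 9 vertices, 27 edges, 18 triangles.
rank ∂_0 = 0, rank ∂_1 = 8 ⇒ b_0 = 9 − 0 − 8 = 1; all invariant factors of ∂_1 are 1 so no torsion. So H_0 ≅ Z.
rank ∂_1 = 8, rank ∂_2 = 17 ⇒ b_1 = 27 − 8 − 17 = 2; all invariant factors of ∂_2 are 1 so no torsion. So H_1 ≅ Z^2.
rank ∂_2 = 17, rank ∂_3 = 0 ⇒ b_2 = 18 − 17 − 0 = 1. So H_2 ≅ Z.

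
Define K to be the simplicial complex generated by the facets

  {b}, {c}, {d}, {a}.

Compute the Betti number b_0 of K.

b_0 = 4.

Order the vertices as a < b < c < d. Listing each simplex with vertices in this order, K has dimension 0 with simplices:

  0-simplices (4): a, b, c, d

so the chain groups are C_0 ≅ Z^4.

Reading off H_k = ker ∂_k / im ∂_{k+1}:

  H_0: rank C_0 − rank ∂_1 = 4 − 0 = 4, and there is no ∂_1, so H_0 ≅ Z^4.

Hence the Betti numbers are b_0 = 4.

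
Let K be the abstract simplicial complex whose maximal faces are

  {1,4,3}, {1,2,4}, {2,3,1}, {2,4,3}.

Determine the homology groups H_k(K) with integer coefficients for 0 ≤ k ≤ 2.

K has 4 vertices, 6 edges, 4 triangles.
rank ∂_0 = 0, rank ∂_1 = 3 ⇒ b_0 = 4 − 0 − 3 = 1; all invariant factors of ∂_1 are 1 so no torsion. So H_0 ≅ Z.
rank ∂_1 = 3, rank ∂_2 = 3 ⇒ b_1 = 6 − 3 − 3 = 0; all invariant factors of ∂_2 are 1 so no torsion. So H_1 ≅ 0.
rank ∂_2 = 3, rank ∂_3 = 0 ⇒ b_2 = 4 − 3 − 0 = 1. So H_2 ≅ Z.

H_0 ≅ Z,  H_1 = 0,  H_2 ≅ Z.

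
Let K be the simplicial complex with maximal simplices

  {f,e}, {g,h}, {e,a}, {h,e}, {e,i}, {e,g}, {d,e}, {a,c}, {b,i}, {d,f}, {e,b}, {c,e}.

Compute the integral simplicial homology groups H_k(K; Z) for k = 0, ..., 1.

Order the vertices as a < b < c < d < e < f < g < h < i. Listing each simplex with vertices in this order, K has dimension 1 with simplices:

  0-simplices (9): a, b, c, d, e, f, g, h, i
  1-simplices (12): ac, ae, be, bi, ce, de, df, ef, eg, eh, ei, gh

giving chain groups C_0 ≅ Z^9, C_1 ≅ Z^12.

The boundary map ∂_1: C_1 → C_0 maps an edge to its endpoints' difference, ∂[p,q] = q − p.
The 9×12 boundary matrix has rank 8 and Smith normal form diag(1,1,1,1,1,1,1,1).

Reading off H_k = ker ∂_k / im ∂_{k+1}:

  H_0: rank C_0 − rank ∂_1 = 9 − 8 = 1, and the invariant factors of ∂_1 are all 1, so H_0 = Z.
  H_1: rank ker ∂_1 − rank ∂_2 = (12 − 8) − 0 = 4, and there is no ∂_2, so H_1 = Z^4.

H_0 ≅ Z,  H_1 ≅ Z^4.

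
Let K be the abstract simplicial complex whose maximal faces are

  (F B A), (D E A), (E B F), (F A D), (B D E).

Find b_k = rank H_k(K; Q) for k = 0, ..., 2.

b_0 = 1, b_1 = 1, b_2 = 0.

We work with the vertex ordering A < B < D < E < F. The simplices of K, each written with vertices in increasing order, are:

  0-simplices (5): A, B, D, E, F
  1-simplices (10): AB, AD, AE, AF, BD, BE, BF, DE, DF, EF
  2-simplices (5): ABF, ADE, ADF, BDE, BEF

giving chain groups C_0 ≅ Z^5, C_1 ≅ Z^10, C_2 ≅ Z^5.

Boundary ∂_1: C_1 → C_0 maps an edge to its endpoints' difference, ∂[p,q] = q − p. For instance
  ∂EF = F − E.
This gives a 5×10 integer matrix of rank 4; reducing to Smith normal form yields diagonal entries (1,1,1,1).

The boundary map ∂_2: C_2 → C_1 sends each 2-simplex [p,q,r] to [q,r] − [p,r] + [p,q]. For instance
  ∂BEF = EF − BF + BE,
  ∂ABF = BF − AF + AB.
As a 10×5 matrix over Z this has rank 5, with invariant factors (1,1,1,1,1).

Reading off H_k = ker ∂_k / im ∂_{k+1}:

  H_0: rank C_0 − rank ∂_1 = 5 − 4 = 1, and the invariant factors of ∂_1 are all 1, so H_0 = Z.
  H_1: rank ker ∂_1 − rank ∂_2 = (10 − 4) − 5 = 1, and the invariant factors of ∂_2 are all 1, so H_1 = Z.
  H_2: rank ker ∂_2 − rank ∂_3 = (5 − 5) − 0 = 0, and there is no ∂_3, so H_2 = 0.

(K is a triangulation of the Möbius band.)

Hence the Betti numbers are b_0 = 1, b_1 = 1, b_2 = 0.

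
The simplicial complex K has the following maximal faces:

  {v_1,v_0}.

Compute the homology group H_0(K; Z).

We work with the vertex ordering v_0 < v_1. The simplices of K, each written with vertices in increasing order, are:

  0-simplices (2): [v_0], [v_1]
  1-simplices (1): [v_0,v_1]

giving chain groups C_0 ≅ Z^2, C_1 ≅ Z^1.

The boundary map ∂_1: C_1 → C_0 is given by ∂[p,q] = [q] − [p]. For instance
  ∂[v_0,v_1] = [v_1] − [v_0].
As a 2×1 matrix over Z this has rank 1, with invariant factors (1).

Now H_k = ker ∂_k / im ∂_{k+1}, so:

  H_0: rank C_0 − rank ∂_1 = 2 − 1 = 1, and the invariant factors of ∂_1 are all 1, so H_0 ≅ Z.

(K is a triangulation of the 1-simplex.)

H_0 ≅ Z.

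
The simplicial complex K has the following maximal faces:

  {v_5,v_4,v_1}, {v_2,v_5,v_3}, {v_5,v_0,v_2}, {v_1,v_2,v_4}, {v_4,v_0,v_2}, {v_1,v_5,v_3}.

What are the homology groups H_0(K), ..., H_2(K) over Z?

K has 6 vertices, 12 edges, 6 triangles.
rank ∂_0 = 0, rank ∂_1 = 5 ⇒ b_0 = 6 − 0 − 5 = 1; all invariant factors of ∂_1 are 1 so no torsion. So H_0 ≅ Z.
rank ∂_1 = 5, rank ∂_2 = 6 ⇒ b_1 = 12 − 5 − 6 = 1; all invariant factors of ∂_2 are 1 so no torsion. So H_1 ≅ Z.
rank ∂_2 = 6, rank ∂_3 = 0 ⇒ b_2 = 6 − 6 − 0 = 0. So H_2 ≅ 0.

H_0 ≅ Z,  H_1 ≅ Z,  H_2 = 0.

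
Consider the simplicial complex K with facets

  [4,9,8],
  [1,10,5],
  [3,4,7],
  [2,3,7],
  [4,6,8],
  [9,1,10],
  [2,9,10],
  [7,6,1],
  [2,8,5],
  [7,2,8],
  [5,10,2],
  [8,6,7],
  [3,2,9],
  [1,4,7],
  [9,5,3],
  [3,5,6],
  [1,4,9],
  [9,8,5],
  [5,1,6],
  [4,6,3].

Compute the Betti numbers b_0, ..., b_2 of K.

b_0 = 1, b_1 = 1, b_2 = 0.

Take the total order 1 < 2 < 3 < 4 < 5 < 6 < 7 < 8 < 9 < 10 on the vertex set. Then K (dimension 2) consists of the simplices:

  0-simplices (10): [1], [2], [3], [4], [5], [6], [7], [8], [9], [10]
  1-simplices (30): (30 of them)
  2-simplices (20): (20 of them)

Hence C_0 ≅ Z^10, C_1 ≅ Z^30, C_2 ≅ Z^20.

∂_1: C_1 → C_0 is given by ∂[p,q] = [q] − [p]. For instance
  ∂[4,8] = [8] − [4].
The 10×30 boundary matrix has rank 9 and Smith normal form diag(1,1,1,1,1,1,1,1,1).

The boundary map ∂_2: C_2 → C_1 acts by ∂[p,q,r] = [q,r] − [p,r] + [p,q]. For instance
  ∂[5,8,9] = [8,9] − [5,9] + [5,8],
  ∂[6,7,8] = [7,8] − [6,8] + [6,7].
As a 30×20 matrix over Z this has rank 20, with invariant factors (1,1,1,1,1,1,1,1,1,1,1,1,1,1,1,1,1,1,1,2).

From H_k ≅ ker(∂_k) / im(∂_{k+1}) we obtain:

  H_0: rank C_0 − rank ∂_1 = 10 − 9 = 1, and the invariant factors of ∂_1 are all 1, so H_0 ≅ Z.
  H_1: rank ker ∂_1 − rank ∂_2 = (30 − 9) − 20 = 1, and ∂_2 has invariant factor 2 > 1, so H_1 ≅ Z ⊕ Z/2.
  H_2: rank ker ∂_2 − rank ∂_3 = (20 − 20) − 0 = 0, and there is no ∂_3, so H_2 ≅ 0.

As a check, the Euler characteristic is 10 − 30 + 20 = 0, which agrees with 1 − 1 + 0 = 0.
(K is a triangulation of the Klein bottle.)

Hence the Betti numbers are b_0 = 1, b_1 = 1, b_2 = 0.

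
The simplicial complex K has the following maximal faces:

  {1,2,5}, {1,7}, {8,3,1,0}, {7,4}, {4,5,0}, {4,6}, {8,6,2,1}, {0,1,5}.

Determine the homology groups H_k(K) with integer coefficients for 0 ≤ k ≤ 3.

H_0 = Z,  H_1 = Z^2,  H_2 = 0,  H_3 = 0.

We work with the vertex ordering 0 < 1 < 2 < 3 < 4 < 5 < 6 < 7 < 8. The simplices of K, each written with vertices in increasing order, are:

  0-simplices (9): [0], [1], [2], [3], [4], [5], [6], [7], [8]
  1-simplices (19): [0,1], [0,3], [0,4], [0,5], [0,8], [1,2], [1,3], [1,5], [1,6], [1,7], [1,8], [2,5], [2,6], [2,8], [3,8], [4,5], [4,6], [4,7], [6,8]
  2-simplices (11): [0,1,3], [0,1,5], [0,1,8], [0,3,8], [0,4,5], [1,2,5], [1,2,6], [1,2,8], [1,3,8], [1,6,8], [2,6,8]
  3-simplices (2): [0,1,3,8], [1,2,6,8]

Hence C_0 ≅ Z^9, C_1 ≅ Z^19, C_2 ≅ Z^11, C_3 ≅ Z^2.

∂_1: C_1 → C_0 maps an edge to its endpoints' difference, ∂[p,q] = q − p. For instance
  ∂[2,5] = [5] − [2].
As a 9×19 matrix over Z this has rank 8, with invariant factors (1,1,1,1,1,1,1,1).

The boundary map ∂_2: C_2 → C_1 maps a triangle to the signed sum of its edges. For instance
  ∂[1,3,8] = [3,8] − [1,8] + [1,3],
  ∂[0,1,5] = [1,5] − [0,5] + [0,1].
This gives a 19×11 integer matrix of rank 9; reducing to Smith normal form yields diagonal entries (1,1,1,1,1,1,1,1,1).

∂_3: C_3 → C_2 sends each 3-simplex σ to the alternating sum Σ_i (−1)^i (σ with its i-th vertex removed). For instance
  ∂[1,2,6,8] = [2,6,8] − [1,6,8] + [1,2,8] − [1,2,6],
  ∂[0,1,3,8] = [1,3,8] − [0,3,8] + [0,1,8] − [0,1,3].
This gives a 11×2 integer matrix of rank 2; reducing to Smith normal form yields diagonal entries (1,1).

Reading off H_k = ker ∂_k / im ∂_{k+1}:

  H_0: rank C_0 − rank ∂_1 = 9 − 8 = 1, and the invariant factors of ∂_1 are all 1, so H_0 ≅ Z.
  H_1: rank ker ∂_1 − rank ∂_2 = (19 − 8) − 9 = 2, and the invariant factors of ∂_2 are all 1, so H_1 ≅ Z^2.
  H_2: rank ker ∂_2 − rank ∂_3 = (11 − 9) − 2 = 0, and the invariant factors of ∂_3 are all 1, so H_2 ≅ 0.
  H_3: rank ker ∂_3 − rank ∂_4 = (2 − 2) − 0 = 0, and there is no ∂_4, so H_3 ≅ 0.

As a check, the Euler characteristic is 9 − 19 + 11 − 2 = -1, which agrees with 1 − 2 + 0 − 0 = -1.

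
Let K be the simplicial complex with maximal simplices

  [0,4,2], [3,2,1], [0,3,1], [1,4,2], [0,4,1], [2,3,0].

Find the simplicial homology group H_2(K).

H_2 = Z.

We work with the vertex ordering 0 < 1 < 2 < 3 < 4. The simplices of K, each written with vertices in increasing order, are:

  0-simplices (5): [0], [1], [2], [3], [4]
  1-simplices (9): [0,1], [0,2], [0,3], [0,4], [1,2], [1,3], [1,4], [2,3], [2,4]
  2-simplices (6): [0,1,3], [0,1,4], [0,2,3], [0,2,4], [1,2,3], [1,2,4]

giving chain groups C_0 ≅ Z^5, C_1 ≅ Z^9, C_2 ≅ Z^6.

The boundary map ∂_1: C_1 → C_0 maps an edge to its endpoints' difference, ∂[p,q] = q − p. For instance
  ∂[1,2] = [2] − [1].
As a 5×9 matrix over Z this has rank 4, with invariant factors (1,1,1,1).

The boundary map ∂_2: C_2 → C_1 acts by ∂[p,q,r] = [q,r] − [p,r] + [p,q]. For instance
  ∂[0,2,3] = [2,3] − [0,3] + [0,2],
  ∂[0,1,4] = [1,4] − [0,4] + [0,1].
The 9×6 boundary matrix has rank 5 and Smith normal form diag(1,1,1,1,1).

From H_k ≅ ker(∂_k) / im(∂_{k+1}) we obtain:

  H_2: rank ker ∂_2 − rank ∂_3 = (6 − 5) − 0 = 1, and there is no ∂_3, so H_2 = Z.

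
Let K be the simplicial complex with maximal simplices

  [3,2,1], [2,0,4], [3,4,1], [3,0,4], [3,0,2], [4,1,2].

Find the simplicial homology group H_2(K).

H_2 ≅ Z.

Order the vertices as 0 < 1 < 2 < 3 < 4. Listing each simplex with vertices in this order, K has dimension 2 with simplices:

  0-simplices (5): [0], [1], [2], [3], [4]
  1-simplices (9): [0,2], [0,3], [0,4], [1,2], [1,3], [1,4], [2,3], [2,4], [3,4]
  2-simplices (6): [0,2,3], [0,2,4], [0,3,4], [1,2,3], [1,2,4], [1,3,4]

so the chain groups are C_0 ≅ Z^5, C_1 ≅ Z^9, C_2 ≅ Z^6.

∂_1: C_1 → C_0 is given by ∂[p,q] = [q] − [p]. For instance
  ∂[2,4] = [4] − [2].
The 5×9 boundary matrix has rank 4 and Smith normal form diag(1,1,1,1).

Boundary ∂_2: C_2 → C_1 maps a triangle to the signed sum of its edges. For instance
  ∂[0,3,4] = [3,4] − [0,4] + [0,3],
  ∂[0,2,3] = [2,3] − [0,3] + [0,2].
This gives a 9×6 integer matrix of rank 5; reducing to Smith normal form yields diagonal entries (1,1,1,1,1).

Computing H_k = (kernel of ∂_k) / (image of ∂_{k+1}):

  H_2: rank ker ∂_2 − rank ∂_3 = (6 − 5) − 0 = 1, and there is no ∂_3, so H_2 = Z.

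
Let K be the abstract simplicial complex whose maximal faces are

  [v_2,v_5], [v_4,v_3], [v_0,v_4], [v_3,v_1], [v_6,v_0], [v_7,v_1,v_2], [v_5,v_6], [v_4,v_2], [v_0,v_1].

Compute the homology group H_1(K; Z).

Order the vertices as v_0 < v_1 < v_2 < v_3 < v_4 < v_5 < v_6 < v_7. Listing each simplex with vertices in this order, K has dimension 2 with simplices:

  0-simplices (8): [v_0], [v_1], [v_2], [v_3], [v_4], [v_5], [v_6], [v_7]
  1-simplices (11): [v_0,v_1], [v_0,v_4], [v_0,v_6], [v_1,v_2], [v_1,v_3], [v_1,v_7], [v_2,v_4], [v_2,v_5], [v_2,v_7], [v_3,v_4], [v_5,v_6]
  2-simplices (1): [v_1,v_2,v_7]

giving chain groups C_0 ≅ Z^8, C_1 ≅ Z^11, C_2 ≅ Z^1.

The boundary map ∂_1: C_1 → C_0 is given by ∂[p,q] = [q] − [p]. For instance
  ∂[v_1,v_7] = [v_7] − [v_1].
As a 8×11 matrix over Z this has rank 7, with invariant factors (1,1,1,1,1,1,1).

∂_2: C_2 → C_1 acts by ∂[p,q,r] = [q,r] − [p,r] + [p,q]. For instance
  ∂[v_1,v_2,v_7] = [v_2,v_7] − [v_1,v_7] + [v_1,v_2].
The resulting 11×1 matrix has rank 1, and its Smith normal form has invariant factors (1).

From H_k ≅ ker(∂_k) / im(∂_{k+1}) we obtain:

  H_1: rank ker ∂_1 − rank ∂_2 = (11 − 7) − 1 = 3, and the invariant factors of ∂_2 are all 1, so H_1 = Z^3.

H_1 ≅ Z^3.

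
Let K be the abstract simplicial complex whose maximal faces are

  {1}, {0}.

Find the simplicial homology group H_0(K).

We work with the vertex ordering 0 < 1. The simplices of K, each written with vertices in increasing order, are:

  0-simplices (2): [0], [1]

so the chain groups are C_0 ≅ Z^2.

Reading off H_k = ker ∂_k / im ∂_{k+1}:

  H_0: rank C_0 − rank ∂_1 = 2 − 0 = 2, and there is no ∂_1, so H_0 ≅ Z^2.

H_0 = Z^2.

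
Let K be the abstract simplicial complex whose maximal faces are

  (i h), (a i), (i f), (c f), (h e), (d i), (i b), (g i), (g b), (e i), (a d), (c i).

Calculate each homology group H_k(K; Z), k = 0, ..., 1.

Order the vertices as a < b < c < d < e < f < g < h < i. Listing each simplex with vertices in this order, K has dimension 1 with simplices:

  0-simplices (9): a, b, c, d, e, f, g, h, i
  1-simplices (12): ad, ai, bg, bi, cf, ci, di, eh, ei, fi, gi, hi

so the chain groups are C_0 ≅ Z^9, C_1 ≅ Z^12.

∂_1: C_1 → C_0 sends each edge [p,q] (with p < q) to q − p. For instance
  ∂fi = i − f.
The 9×12 boundary matrix has rank 8 and Smith normal form diag(1,1,1,1,1,1,1,1).

Reading off H_k = ker ∂_k / im ∂_{k+1}:

  H_0: rank C_0 − rank ∂_1 = 9 − 8 = 1, and the invariant factors of ∂_1 are all 1, so H_0 = Z.
  H_1: rank ker ∂_1 − rank ∂_2 = (12 − 8) − 0 = 4, and there is no ∂_2, so H_1 = Z^4.

H_0 ≅ Z,  H_1 ≅ Z^4.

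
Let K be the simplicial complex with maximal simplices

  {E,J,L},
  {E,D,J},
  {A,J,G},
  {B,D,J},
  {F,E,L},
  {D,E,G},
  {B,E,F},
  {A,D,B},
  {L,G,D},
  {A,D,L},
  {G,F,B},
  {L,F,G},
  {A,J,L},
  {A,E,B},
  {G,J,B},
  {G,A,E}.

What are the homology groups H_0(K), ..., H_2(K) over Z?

K has 8 vertices, 24 edges, 16 triangles.
rank ∂_0 = 0, rank ∂_1 = 7 ⇒ b_0 = 8 − 0 − 7 = 1; all invariant factors of ∂_1 are 1 so no torsion. So H_0 = Z.
rank ∂_1 = 7, rank ∂_2 = 15 ⇒ b_1 = 24 − 7 − 15 = 2; all invariant factors of ∂_2 are 1 so no torsion. So H_1 = Z^2.
rank ∂_2 = 15, rank ∂_3 = 0 ⇒ b_2 = 16 − 15 − 0 = 1. So H_2 = Z.

H_0 ≅ Z,  H_1 ≅ Z^2,  H_2 ≅ Z.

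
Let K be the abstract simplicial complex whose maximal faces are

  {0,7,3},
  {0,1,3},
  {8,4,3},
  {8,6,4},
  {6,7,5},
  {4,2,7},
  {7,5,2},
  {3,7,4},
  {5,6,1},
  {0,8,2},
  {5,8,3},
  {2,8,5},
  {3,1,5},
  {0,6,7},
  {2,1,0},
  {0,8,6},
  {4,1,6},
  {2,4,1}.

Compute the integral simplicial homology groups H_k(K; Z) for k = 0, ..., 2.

H_0 ≅ Z,  H_1 ≅ Z^2,  H_2 ≅ Z.

Fix the vertex order 0 < 1 < 2 < 3 < 4 < 5 < 6 < 7 < 8 and write every simplex with vertices in increasing order. Then dim K = 2 and the simplices of K are:

  0-simplices (9): [0], [1], [2], [3], [4], [5], [6], [7], [8]
  1-simplices (27): (27 of them)
  2-simplices (18): [0,1,2], [0,1,3], [0,2,8], [0,3,7], [0,6,7], [0,6,8], [1,2,4], [1,3,5], [1,4,6], [1,5,6], [2,4,7], [2,5,7], [2,5,8], [3,4,7], [3,4,8], [3,5,8], [4,6,8], [5,6,7]

giving chain groups C_0 ≅ Z^9, C_1 ≅ Z^27, C_2 ≅ Z^18.

∂_1: C_1 → C_0 maps an edge to its endpoints' difference, ∂[p,q] = q − p. For instance
  ∂[0,3] = [3] − [0].
This gives a 9×27 integer matrix of rank 8; reducing to Smith normal form yields diagonal entries (1,1,1,1,1,1,1,1).

The boundary map ∂_2: C_2 → C_1 acts by ∂[p,q,r] = [q,r] − [p,r] + [p,q]. For instance
  ∂[3,5,8] = [5,8] − [3,8] + [3,5],
  ∂[0,1,2] = [1,2] − [0,2] + [0,1].
The resulting 27×18 matrix has rank 17, and its Smith normal form has invariant factors (1,1,1,1,1,1,1,1,1,1,1,1,1,1,1,1,1).

From H_k ≅ ker(∂_k) / im(∂_{k+1}) we obtain:

  H_0: rank C_0 − rank ∂_1 = 9 − 8 = 1, and the invariant factors of ∂_1 are all 1, so H_0 ≅ Z.
  H_1: rank ker ∂_1 − rank ∂_2 = (27 − 8) − 17 = 2, and the invariant factors of ∂_2 are all 1, so H_1 ≅ Z^2.
  H_2: rank ker ∂_2 − rank ∂_3 = (18 − 17) − 0 = 1, and there is no ∂_3, so H_2 ≅ Z.

As a check, the Euler characteristic is 9 − 27 + 18 = 0, which agrees with 1 − 2 + 1 = 0.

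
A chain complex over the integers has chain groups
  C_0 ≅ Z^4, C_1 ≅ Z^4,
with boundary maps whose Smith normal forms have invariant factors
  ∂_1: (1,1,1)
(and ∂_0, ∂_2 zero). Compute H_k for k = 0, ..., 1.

H_0: b_0 = 4 − 0 − 3 = 1; torsion from ∂_1 factors > 1: none. So H_0 = Z.
H_1: b_1 = 4 − 3 − 0 = 1; torsion from ∂_2 factors > 1: none. So H_1 = Z.

H_0 = Z,  H_1 = Z.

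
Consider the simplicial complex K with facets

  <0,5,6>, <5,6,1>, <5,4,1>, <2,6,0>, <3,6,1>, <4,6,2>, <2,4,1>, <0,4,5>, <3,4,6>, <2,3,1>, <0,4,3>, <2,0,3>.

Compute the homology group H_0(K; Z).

Fix the vertex order 0 < 1 < 2 < 3 < 4 < 5 < 6 and write every simplex with vertices in increasing order. Then dim K = 2 and the simplices of K are:

  0-simplices (7): [0], [1], [2], [3], [4], [5], [6]
  1-simplices (18): [0,2], [0,3], [0,4], [0,5], [0,6], [1,2], [1,3], [1,4], [1,5], [1,6], [2,3], [2,4], [2,6], [3,4], [3,6], [4,5], [4,6], [5,6]
  2-simplices (12): [0,2,3], [0,2,6], [0,3,4], [0,4,5], [0,5,6], [1,2,3], [1,2,4], [1,3,6], [1,4,5], [1,5,6], [2,4,6], [3,4,6]

giving chain groups C_0 ≅ Z^7, C_1 ≅ Z^18, C_2 ≅ Z^12.

The boundary map ∂_1: C_1 → C_0 maps an edge to its endpoints' difference, ∂[p,q] = q − p.
As a 7×18 matrix over Z this has rank 6, with invariant factors (1,1,1,1,1,1).

The boundary map ∂_2: C_2 → C_1 sends each 2-simplex [p,q,r] to [q,r] − [p,r] + [p,q]. For instance
  ∂[1,2,4] = [2,4] − [1,4] + [1,2],
  ∂[0,4,5] = [4,5] − [0,5] + [0,4].
This gives a 18×12 integer matrix of rank 12; reducing to Smith normal form yields diagonal entries (1,1,1,1,1,1,1,1,1,1,1,2).

Computing H_k = (kernel of ∂_k) / (image of ∂_{k+1}):

  H_0: rank C_0 − rank ∂_1 = 7 − 6 = 1, and the invariant factors of ∂_1 are all 1, so H_0 = Z.

H_0 = Z.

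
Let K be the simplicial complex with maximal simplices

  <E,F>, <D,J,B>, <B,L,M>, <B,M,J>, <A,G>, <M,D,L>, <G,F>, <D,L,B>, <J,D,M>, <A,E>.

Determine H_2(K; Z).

H_2 = Z.

We work with the vertex ordering A < B < D < E < F < G < J < L < M. The simplices of K, each written with vertices in increasing order, are:

  0-simplices (9): A, B, D, E, F, G, J, L, M
  1-simplices (13): AE, AG, BD, BJ, BL, BM, DJ, DL, DM, EF, FG, JM, LM
  2-simplices (6): BDJ, BDL, BJM, BLM, DJM, DLM

Hence C_0 ≅ Z^9, C_1 ≅ Z^13, C_2 ≅ Z^6.

Boundary ∂_1: C_1 → C_0 is given by ∂[p,q] = [q] − [p]. For instance
  ∂AG = G − A.
The resulting 9×13 matrix has rank 7, and its Smith normal form has invariant factors (1,1,1,1,1,1,1).

∂_2: C_2 → C_1 sends each 2-simplex [p,q,r] to [q,r] − [p,r] + [p,q]. For instance
  ∂BDJ = DJ − BJ + BD,
  ∂DJM = JM − DM + DJ.
The 13×6 boundary matrix has rank 5 and Smith normal form diag(1,1,1,1,1).

Reading off H_k = ker ∂_k / im ∂_{k+1}:

  H_2: rank ker ∂_2 − rank ∂_3 = (6 − 5) − 0 = 1, and there is no ∂_3, so H_2 ≅ Z.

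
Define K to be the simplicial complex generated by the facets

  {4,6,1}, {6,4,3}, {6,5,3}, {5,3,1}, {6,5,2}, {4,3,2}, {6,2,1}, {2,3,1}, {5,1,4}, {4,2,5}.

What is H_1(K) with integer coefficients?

H_1 = Z/2Z.

Order the vertices as 1 < 2 < 3 < 4 < 5 < 6. Listing each simplex with vertices in this order, K has dimension 2 with simplices:

  0-simplices (6): [1], [2], [3], [4], [5], [6]
  1-simplices (15): [1,2], [1,3], [1,4], [1,5], [1,6], [2,3], [2,4], [2,5], [2,6], [3,4], [3,5], [3,6], [4,5], [4,6], [5,6]
  2-simplices (10): [1,2,3], [1,2,6], [1,3,5], [1,4,5], [1,4,6], [2,3,4], [2,4,5], [2,5,6], [3,4,6], [3,5,6]

giving chain groups C_0 ≅ Z^6, C_1 ≅ Z^15, C_2 ≅ Z^10.

∂_1: C_1 → C_0 sends each edge [p,q] (with p < q) to q − p. For instance
  ∂[3,6] = [6] − [3].
The 6×15 boundary matrix has rank 5 and Smith normal form diag(1,1,1,1,1).

Boundary ∂_2: C_2 → C_1 acts by ∂[p,q,r] = [q,r] − [p,r] + [p,q]. For instance
  ∂[1,2,3] = [2,3] − [1,3] + [1,2],
  ∂[1,4,6] = [4,6] − [1,6] + [1,4].
This gives a 15×10 integer matrix of rank 10; reducing to Smith normal form yields diagonal entries (1,1,1,1,1,1,1,1,1,2).

From H_k ≅ ker(∂_k) / im(∂_{k+1}) we obtain:

  H_1: rank ker ∂_1 − rank ∂_2 = (15 − 5) − 10 = 0, and ∂_2 has invariant factor 2 > 1, so H_1 = Z/2Z.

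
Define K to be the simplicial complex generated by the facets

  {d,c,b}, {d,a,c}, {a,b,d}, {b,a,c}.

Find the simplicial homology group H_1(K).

H_1 = 0.

Take the total order a < b < c < d on the vertex set. Then K (dimension 2) consists of the simplices:

  0-simplices (4): a, b, c, d
  1-simplices (6): ab, ac, ad, bc, bd, cd
  2-simplices (4): abc, abd, acd, bcd

giving chain groups C_0 ≅ Z^4, C_1 ≅ Z^6, C_2 ≅ Z^4.

∂_1: C_1 → C_0 is given by ∂[p,q] = [q] − [p]. For instance
  ∂bd = d − b.
As a 4×6 matrix over Z this has rank 3, with invariant factors (1,1,1).

∂_2: C_2 → C_1 sends each 2-simplex [p,q,r] to [q,r] − [p,r] + [p,q]. For instance
  ∂abc = bc − ac + ab,
  ∂abd = bd − ad + ab.
The resulting 6×4 matrix has rank 3, and its Smith normal form has invariant factors (1,1,1).

From H_k ≅ ker(∂_k) / im(∂_{k+1}) we obtain:

  H_1: rank ker ∂_1 − rank ∂_2 = (6 − 3) − 3 = 0, and the invariant factors of ∂_2 are all 1, so H_1 = 0.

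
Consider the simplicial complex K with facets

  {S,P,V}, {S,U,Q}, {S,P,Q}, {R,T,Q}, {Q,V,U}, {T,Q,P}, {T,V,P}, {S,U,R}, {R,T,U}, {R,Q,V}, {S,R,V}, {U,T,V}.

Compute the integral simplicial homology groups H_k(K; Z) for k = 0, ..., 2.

Take the total order P < Q < R < S < T < U < V on the vertex set. Then K (dimension 2) consists of the simplices:

  0-simplices (7): P, Q, R, S, T, U, V
  1-simplices (18): PQ, PS, PT, PV, QR, QS, QT, QU, QV, RS, RT, RU, RV, SU, SV, TU, TV, UV
  2-simplices (12): PQS, PQT, PSV, PTV, QRT, QRV, QSU, QUV, RSU, RSV, RTU, TUV

so the chain groups are C_0 ≅ Z^7, C_1 ≅ Z^18, C_2 ≅ Z^12.

∂_1: C_1 → C_0 is given by ∂[p,q] = [q] − [p]. For instance
  ∂PQ = Q − P.
The resulting 7×18 matrix has rank 6, and its Smith normal form has invariant factors (1,1,1,1,1,1).

Boundary ∂_2: C_2 → C_1 maps a triangle to the signed sum of its edges. For instance
  ∂QRV = RV − QV + QR,
  ∂QUV = UV − QV + QU.
The 18×12 boundary matrix has rank 12 and Smith normal form diag(1,1,1,1,1,1,1,1,1,1,1,2).

Now H_k = ker ∂_k / im ∂_{k+1}, so:

  H_0: rank C_0 − rank ∂_1 = 7 − 6 = 1, and the invariant factors of ∂_1 are all 1, so H_0 ≅ Z.
  H_1: rank ker ∂_1 − rank ∂_2 = (18 − 6) − 12 = 0, and ∂_2 has invariant factor 2 > 1, so H_1 ≅ Z_2.
  H_2: rank ker ∂_2 − rank ∂_3 = (12 − 12) − 0 = 0, and there is no ∂_3, so H_2 ≅ 0.

(K is a triangulation of the real projective plane RP^2.)

H_0 ≅ Z,  H_1 ≅ Z_2,  H_2 = 0.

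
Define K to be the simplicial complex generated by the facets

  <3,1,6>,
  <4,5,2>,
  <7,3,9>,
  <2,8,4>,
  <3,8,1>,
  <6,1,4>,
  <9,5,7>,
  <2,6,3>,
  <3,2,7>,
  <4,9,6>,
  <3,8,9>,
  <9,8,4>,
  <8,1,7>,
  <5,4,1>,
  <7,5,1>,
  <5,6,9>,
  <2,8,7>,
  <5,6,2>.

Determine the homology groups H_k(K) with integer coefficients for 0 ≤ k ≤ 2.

H_0 = Z,  H_1 = Z ⊕ Z/2,  H_2 = 0.

Order the vertices as 1 < 2 < 3 < 4 < 5 < 6 < 7 < 8 < 9. Listing each simplex with vertices in this order, K has dimension 2 with simplices:

  0-simplices (9): [1], [2], [3], [4], [5], [6], [7], [8], [9]
  1-simplices (27): (27 of them)
  2-simplices (18): [1,3,6], [1,3,8], [1,4,5], [1,4,6], [1,5,7], [1,7,8], [2,3,6], [2,3,7], [2,4,5], [2,4,8], [2,5,6], [2,7,8], [3,7,9], [3,8,9], [4,6,9], [4,8,9], [5,6,9], [5,7,9]

Hence C_0 ≅ Z^9, C_1 ≅ Z^27, C_2 ≅ Z^18.

The boundary map ∂_1: C_1 → C_0 sends each edge [p,q] (with p < q) to q − p. For instance
  ∂[1,7] = [7] − [1].
The 9×27 boundary matrix has rank 8 and Smith normal form diag(1,1,1,1,1,1,1,1).

The boundary map ∂_2: C_2 → C_1 acts by ∂[p,q,r] = [q,r] − [p,r] + [p,q]. For instance
  ∂[2,4,8] = [4,8] − [2,8] + [2,4],
  ∂[2,4,5] = [4,5] − [2,5] + [2,4].
The 27×18 boundary matrix has rank 18 and Smith normal form diag(1,1,1,1,1,1,1,1,1,1,1,1,1,1,1,1,1,2).

Reading off H_k = ker ∂_k / im ∂_{k+1}:

  H_0: rank C_0 − rank ∂_1 = 9 − 8 = 1, and the invariant factors of ∂_1 are all 1, so H_0 ≅ Z.
  H_1: rank ker ∂_1 − rank ∂_2 = (27 − 8) − 18 = 1, and ∂_2 has invariant factor 2 > 1, so H_1 ≅ Z ⊕ Z/2.
  H_2: rank ker ∂_2 − rank ∂_3 = (18 − 18) − 0 = 0, and there is no ∂_3, so H_2 ≅ 0.

As a check, the Euler characteristic is 9 − 27 + 18 = 0, which agrees with 1 − 1 + 0 = 0.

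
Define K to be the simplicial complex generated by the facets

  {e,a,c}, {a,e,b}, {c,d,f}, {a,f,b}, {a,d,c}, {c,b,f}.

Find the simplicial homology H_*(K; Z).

Fix the vertex order a < b < c < d < e < f and write every simplex with vertices in increasing order. Then dim K = 2 and the simplices of K are:

  0-simplices (6): a, b, c, d, e, f
  1-simplices (12): ab, ac, ad, ae, af, bc, be, bf, cd, ce, cf, df
  2-simplices (6): abe, abf, acd, ace, bcf, cdf

so the chain groups are C_0 ≅ Z^6, C_1 ≅ Z^12, C_2 ≅ Z^6.

∂_1: C_1 → C_0 is given by ∂[p,q] = [q] − [p]. For instance
  ∂ce = e − c.
The 6×12 boundary matrix has rank 5 and Smith normal form diag(1,1,1,1,1).

∂_2: C_2 → C_1 acts by ∂[p,q,r] = [q,r] − [p,r] + [p,q]. For instance
  ∂acd = cd − ad + ac,
  ∂abf = bf − af + ab.
The resulting 12×6 matrix has rank 6, and its Smith normal form has invariant factors (1,1,1,1,1,1).

Reading off H_k = ker ∂_k / im ∂_{k+1}:

  H_0: rank C_0 − rank ∂_1 = 6 − 5 = 1, and the invariant factors of ∂_1 are all 1, so H_0 ≅ Z.
  H_1: rank ker ∂_1 − rank ∂_2 = (12 − 5) − 6 = 1, and the invariant factors of ∂_2 are all 1, so H_1 ≅ Z.
  H_2: rank ker ∂_2 − rank ∂_3 = (6 − 6) − 0 = 0, and there is no ∂_3, so H_2 ≅ 0.

(K is a triangulation of the cylinder S^1 x I.)

H_0 = Z,  H_1 = Z,  H_2 = 0.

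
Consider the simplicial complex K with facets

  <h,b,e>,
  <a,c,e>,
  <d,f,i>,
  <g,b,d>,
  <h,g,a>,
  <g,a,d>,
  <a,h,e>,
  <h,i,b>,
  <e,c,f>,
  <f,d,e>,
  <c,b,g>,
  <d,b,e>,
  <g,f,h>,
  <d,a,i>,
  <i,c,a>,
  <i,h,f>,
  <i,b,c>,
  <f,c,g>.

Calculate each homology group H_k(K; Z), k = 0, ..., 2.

K has 9 vertices, 27 edges, 18 triangles.
rank ∂_0 = 0, rank ∂_1 = 8 ⇒ b_0 = 9 − 0 − 8 = 1; all invariant factors of ∂_1 are 1 so no torsion. So H_0 ≅ Z.
rank ∂_1 = 8, rank ∂_2 = 17 ⇒ b_1 = 27 − 8 − 17 = 2; all invariant factors of ∂_2 are 1 so no torsion. So H_1 ≅ Z^2.
rank ∂_2 = 17, rank ∂_3 = 0 ⇒ b_2 = 18 − 17 − 0 = 1. So H_2 ≅ Z.

H_0 ≅ Z,  H_1 ≅ Z^2,  H_2 ≅ Z.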